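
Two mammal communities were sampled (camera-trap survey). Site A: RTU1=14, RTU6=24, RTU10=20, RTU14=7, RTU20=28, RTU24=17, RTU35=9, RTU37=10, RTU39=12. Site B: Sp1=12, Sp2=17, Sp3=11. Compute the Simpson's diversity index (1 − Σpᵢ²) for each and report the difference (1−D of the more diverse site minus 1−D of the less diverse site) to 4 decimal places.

Site A: N=141, proportions 0.099291, 0.170213, 0.141844, 0.049645, 0.198582, 0.120567, 0.06383, 0.070922, 0.085106, giving 1−D = 0.868266 (working shown to 6 dp, full precision carried).
Site B: N=40, proportions 0.3, 0.425, 0.275, giving 1−D = 0.653750.
Difference = |0.868266 − 0.653750| = 0.214516, i.e. 0.2145 to 4 decimal places.

0.2145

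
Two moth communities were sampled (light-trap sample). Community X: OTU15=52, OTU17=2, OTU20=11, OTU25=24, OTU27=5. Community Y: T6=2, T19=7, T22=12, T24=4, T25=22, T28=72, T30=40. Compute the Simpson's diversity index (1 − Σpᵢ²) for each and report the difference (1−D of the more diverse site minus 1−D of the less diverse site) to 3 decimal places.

Community X: N=94, proportions 0.55319, 0.02128, 0.11702, 0.25532, 0.05319, giving 1−D = 0.61182 (working shown to 5 dp, full precision carried).
Community Y: N=159, proportions 0.01258, 0.04403, 0.07547, 0.02516, 0.13836, 0.45283, 0.25157, giving 1−D = 0.70409.
Difference = |0.61182 − 0.70409| = 0.09227, i.e. 0.092 to 3 decimal places.

0.092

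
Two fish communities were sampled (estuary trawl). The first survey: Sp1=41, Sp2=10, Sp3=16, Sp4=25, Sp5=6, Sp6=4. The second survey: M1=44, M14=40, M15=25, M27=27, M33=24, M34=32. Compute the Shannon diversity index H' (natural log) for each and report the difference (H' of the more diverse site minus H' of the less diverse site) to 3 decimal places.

0.241

The first survey: N=102, proportions 0.40196, 0.09804, 0.15686, 0.2451, 0.05882, 0.03922, giving H' = 1.52290 (working shown to 5 dp, full precision carried).
The second survey: N=192, proportions 0.22917, 0.20833, 0.13021, 0.14062, 0.125, 0.16667, giving H' = 1.76429.
Difference = |1.52290 − 1.76429| = 0.24139, i.e. 0.241 to 3 decimal places.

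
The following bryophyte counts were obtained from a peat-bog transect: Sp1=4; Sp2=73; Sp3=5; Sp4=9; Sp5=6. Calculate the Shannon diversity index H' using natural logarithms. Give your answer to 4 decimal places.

0.8910

Total N = 4+73+5+9+6 = 97, so the proportions are 0.041237, 0.752577, 0.051546, 0.092784, 0.061856 (working shown to 6 dp, full precision carried).
Each pᵢ ln pᵢ term: 0.041237×(-3.188417)=-0.131481, 0.752577×(-0.284252)=-0.213921, 0.051546×(-2.965273)=-0.152849, 0.092784×(-2.377486)=-0.220592, 0.061856×(-2.782952)=-0.172141.
Sum = -0.890984, so H' = 0.8910.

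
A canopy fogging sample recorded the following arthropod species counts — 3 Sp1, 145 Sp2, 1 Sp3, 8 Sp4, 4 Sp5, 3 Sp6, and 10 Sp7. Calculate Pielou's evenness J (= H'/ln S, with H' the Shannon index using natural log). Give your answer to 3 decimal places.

0.367

Total N = 3+145+1+8+4+3+10 = 174, so the proportions are 0.01724, 0.83333, 0.00575, 0.04598, 0.02299, 0.01724, 0.05747 (working shown to 5 dp, full precision carried).
H' = −Σ pᵢ ln pᵢ = −((-0.07001) + (-0.15193) + (-0.02965) + (-0.14159) + (-0.08673) + (-0.07001) + (-0.16416)) = 0.71409.
With S = 7 species, ln S = 1.94591, so J = 0.71409/1.94591 = 0.36697, i.e. 0.367 to 3 decimal places.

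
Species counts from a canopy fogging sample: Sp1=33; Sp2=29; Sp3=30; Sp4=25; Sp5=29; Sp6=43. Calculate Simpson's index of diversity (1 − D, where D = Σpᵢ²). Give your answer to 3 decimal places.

Total N = 33+29+30+25+29+43 = 189, so the proportions are 0.1746, 0.15344, 0.15873, 0.13228, 0.15344, 0.22751 (working shown to 5 dp, full precision carried).
D = 0.1746² + 0.15344² + 0.15873² + 0.13228² + 0.15344² + 0.22751² = 0.03049 + 0.02354 + 0.02520 + 0.01750 + 0.02354 + 0.05176 = 0.17203.
So 1 − D = 0.82797, i.e. 0.828 to 3 decimal places.

0.828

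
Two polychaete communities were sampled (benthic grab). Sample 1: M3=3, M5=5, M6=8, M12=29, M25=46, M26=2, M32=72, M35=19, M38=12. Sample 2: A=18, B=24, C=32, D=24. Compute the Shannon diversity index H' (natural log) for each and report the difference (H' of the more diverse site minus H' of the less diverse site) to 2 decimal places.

0.36

Sample 1: N=196, proportions 0.0153, 0.0255, 0.0408, 0.148, 0.2347, 0.0102, 0.3673, 0.0969, 0.0612, giving H' = 1.7229 (working shown to 4 dp, full precision carried).
Sample 2: N=98, proportions 0.1837, 0.2449, 0.3265, 0.2449, giving H' = 1.3658.
Difference = |1.7229 − 1.3658| = 0.3571, i.e. 0.36 to 2 decimal places.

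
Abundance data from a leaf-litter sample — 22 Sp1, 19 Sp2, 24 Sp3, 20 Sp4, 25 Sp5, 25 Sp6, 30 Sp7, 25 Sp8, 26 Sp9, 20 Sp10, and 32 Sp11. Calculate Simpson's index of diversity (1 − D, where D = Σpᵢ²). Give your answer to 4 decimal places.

0.9068

Total N = 22+19+24+20+25+25+30+25+26+20+32 = 268, so the proportions are 0.08209, 0.070896, 0.089552, 0.074627, 0.093284, 0.093284, 0.11194, 0.093284, 0.097015, 0.074627, 0.119403 (working shown to 6 dp, full precision carried).
D = 0.08209² + 0.070896² + 0.089552² + 0.074627² + 0.093284² + 0.093284² + 0.11194² + 0.093284² + 0.097015² + 0.074627² + 0.119403² = 0.006739 + 0.005026 + 0.008020 + 0.005569 + 0.008702 + 0.008702 + 0.012531 + 0.008702 + 0.009412 + 0.005569 + 0.014257 = 0.093228.
So 1 − D = 0.906772, i.e. 0.9068 to 4 decimal places.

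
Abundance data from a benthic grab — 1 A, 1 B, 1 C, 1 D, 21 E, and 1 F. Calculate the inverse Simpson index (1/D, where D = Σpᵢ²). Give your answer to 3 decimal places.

1.516

Total N = 1+1+1+1+21+1 = 26, so the proportions are 0.038462, 0.038462, 0.038462, 0.038462, 0.807692, 0.038462 (working shown to 6 dp, full precision carried).
D = 0.038462² + 0.038462² + 0.038462² + 0.038462² + 0.807692² + 0.038462² = 0.001479 + 0.001479 + 0.001479 + 0.001479 + 0.652367 + 0.001479 = 0.659763.
So 1/D = 1.51570, i.e. 1.516 to 3 decimal places.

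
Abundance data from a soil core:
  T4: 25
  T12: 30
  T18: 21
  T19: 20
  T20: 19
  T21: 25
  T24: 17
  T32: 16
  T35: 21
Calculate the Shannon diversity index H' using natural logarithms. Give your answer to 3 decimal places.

Total N = 25+30+21+20+19+25+17+16+21 = 194, so the proportions are 0.12887, 0.15464, 0.10825, 0.10309, 0.09794, 0.12887, 0.08763, 0.08247, 0.10825 (working shown to 5 dp, full precision carried).
Each pᵢ ln pᵢ term: 0.12887×(-2.04898)=-0.26404, 0.15464×(-1.86666)=-0.28866, 0.10825×(-2.22334)=-0.24067, 0.10309×(-2.27213)=-0.23424, 0.09794×(-2.32342)=-0.22755, 0.12887×(-2.04898)=-0.26404, 0.08763×(-2.43464)=-0.21335, 0.08247×(-2.49527)=-0.20580, 0.10825×(-2.22334)=-0.24067.
Sum = -2.17902, so H' = 2.179.

2.179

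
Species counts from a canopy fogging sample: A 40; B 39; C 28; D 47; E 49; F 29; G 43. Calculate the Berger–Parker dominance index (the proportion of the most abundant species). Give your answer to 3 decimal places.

Total N = 40+39+28+47+49+29+43 = 275, so the proportions are 0.14545, 0.14182, 0.10182, 0.17091, 0.17818, 0.10545, 0.15636 (working shown to 5 dp, full precision carried).
The largest proportion is 0.17818, i.e. d = 0.178 to 3 decimal places.

0.178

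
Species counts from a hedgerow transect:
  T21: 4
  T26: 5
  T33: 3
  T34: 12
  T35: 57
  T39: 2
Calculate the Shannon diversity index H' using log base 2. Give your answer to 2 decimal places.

1.53

Total N = 4+5+3+12+57+2 = 83, so the proportions are 0.0482, 0.0602, 0.0361, 0.1446, 0.6867, 0.0241 (working shown to 4 dp, full precision carried).
Each pᵢ log₂ pᵢ term: 0.0482×(-4.3750)=-0.2108, 0.0602×(-4.0531)=-0.2442, 0.0361×(-4.7901)=-0.1731, 0.1446×(-2.7901)=-0.4034, 0.6867×(-0.5421)=-0.3723, 0.0241×(-5.3750)=-0.1295.
Sum = -1.5334, so H' = 1.53.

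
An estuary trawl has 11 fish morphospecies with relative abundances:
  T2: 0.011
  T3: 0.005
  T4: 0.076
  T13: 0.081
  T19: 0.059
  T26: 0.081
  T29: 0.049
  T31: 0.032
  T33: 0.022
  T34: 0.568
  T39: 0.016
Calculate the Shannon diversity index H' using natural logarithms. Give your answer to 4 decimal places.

1.5754

Each pᵢ ln pᵢ term (working shown to 6 dp, full precision carried): 0.011×(-4.509860)=-0.049608, 0.005×(-5.298317)=-0.026492, 0.076×(-2.577022)=-0.195854, 0.081×(-2.513306)=-0.203578, 0.059×(-2.830218)=-0.166983, 0.081×(-2.513306)=-0.203578, 0.049×(-3.015935)=-0.147781, 0.032×(-3.442019)=-0.110145, 0.022×(-3.816713)=-0.083968, 0.568×(-0.565634)=-0.321280, 0.016×(-4.135167)=-0.066163.
Sum = -1.575428, so H' = 1.5754.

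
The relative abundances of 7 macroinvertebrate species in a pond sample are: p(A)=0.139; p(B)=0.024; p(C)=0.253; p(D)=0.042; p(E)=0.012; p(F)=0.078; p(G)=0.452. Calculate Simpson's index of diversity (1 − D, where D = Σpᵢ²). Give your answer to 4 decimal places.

0.7038

D = 0.139² + 0.024² + 0.253² + 0.042² + 0.012² + 0.078² + 0.452² = 0.019321 + 0.000576 + 0.064009 + 0.001764 + 0.000144 + 0.006084 + 0.204304 = 0.296202 (working shown to 6 dp, full precision carried).
So 1 − D = 0.703798, i.e. 0.7038 to 4 decimal places.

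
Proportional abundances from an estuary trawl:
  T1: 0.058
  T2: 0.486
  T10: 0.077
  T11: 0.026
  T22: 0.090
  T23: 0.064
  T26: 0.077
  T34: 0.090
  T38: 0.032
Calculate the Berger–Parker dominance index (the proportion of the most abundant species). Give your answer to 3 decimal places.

The largest proportion is 0.486, i.e. d = 0.486 to 3 decimal places.

0.486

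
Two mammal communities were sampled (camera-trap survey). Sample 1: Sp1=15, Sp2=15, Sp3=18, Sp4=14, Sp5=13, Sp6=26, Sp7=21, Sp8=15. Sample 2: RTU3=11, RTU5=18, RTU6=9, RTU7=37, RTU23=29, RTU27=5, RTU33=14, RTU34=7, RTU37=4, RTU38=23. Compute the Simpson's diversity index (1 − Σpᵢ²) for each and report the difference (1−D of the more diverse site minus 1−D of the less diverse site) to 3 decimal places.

0.012

Sample 1: N=137, proportions 0.109489, 0.109489, 0.131387, 0.10219, 0.094891, 0.189781, 0.153285, 0.109489, giving 1−D = 0.867814 (working shown to 6 dp, full precision carried).
Sample 2: N=157, proportions 0.070064, 0.11465, 0.057325, 0.235669, 0.184713, 0.031847, 0.089172, 0.044586, 0.025478, 0.146497, giving 1−D = 0.855937.
Difference = |0.867814 − 0.855937| = 0.011877, i.e. 0.012 to 3 decimal places.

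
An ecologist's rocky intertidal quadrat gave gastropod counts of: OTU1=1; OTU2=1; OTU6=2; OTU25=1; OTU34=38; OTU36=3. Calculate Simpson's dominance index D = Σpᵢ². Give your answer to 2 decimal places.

Total N = 1+1+2+1+38+3 = 46, so the proportions are 0.0217, 0.0217, 0.0435, 0.0217, 0.8261, 0.0652 (working shown to 4 dp, full precision carried).
D = 0.0217² + 0.0217² + 0.0435² + 0.0217² + 0.8261² + 0.0652² = 0.0005 + 0.0005 + 0.0019 + 0.0005 + 0.6824 + 0.0043 = 0.6900.
To 2 decimal places, D = 0.69.

0.69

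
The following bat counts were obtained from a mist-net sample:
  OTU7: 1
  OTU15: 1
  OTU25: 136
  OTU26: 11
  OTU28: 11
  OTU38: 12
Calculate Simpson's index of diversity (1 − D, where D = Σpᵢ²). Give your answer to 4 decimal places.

Total N = 1+1+136+11+11+12 = 172, so the proportions are 0.005814, 0.005814, 0.790698, 0.063953, 0.063953, 0.069767 (working shown to 6 dp, full precision carried).
D = 0.005814² + 0.005814² + 0.790698² + 0.063953² + 0.063953² + 0.069767² = 0.000034 + 0.000034 + 0.625203 + 0.004090 + 0.004090 + 0.004867 = 0.638318.
So 1 − D = 0.361682, i.e. 0.3617 to 4 decimal places.

0.3617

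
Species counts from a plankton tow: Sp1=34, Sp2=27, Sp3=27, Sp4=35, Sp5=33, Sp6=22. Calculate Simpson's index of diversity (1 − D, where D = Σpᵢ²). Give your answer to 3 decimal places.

Total N = 34+27+27+35+33+22 = 178, so the proportions are 0.19101, 0.15169, 0.15169, 0.19663, 0.18539, 0.1236 (working shown to 5 dp, full precision carried).
D = 0.19101² + 0.15169² + 0.15169² + 0.19663² + 0.18539² + 0.1236² = 0.03649 + 0.02301 + 0.02301 + 0.03866 + 0.03437 + 0.01528 = 0.17081.
So 1 − D = 0.82919, i.e. 0.829 to 3 decimal places.

0.829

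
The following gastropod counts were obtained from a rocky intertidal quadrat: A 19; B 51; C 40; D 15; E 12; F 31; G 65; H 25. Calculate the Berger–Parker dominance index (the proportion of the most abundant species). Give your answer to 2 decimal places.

Total N = 19+51+40+15+12+31+65+25 = 258, so the proportions are 0.0736, 0.1977, 0.155, 0.0581, 0.0465, 0.1202, 0.2519, 0.0969 (working shown to 4 dp, full precision carried).
The largest proportion is 0.2519, i.e. d = 0.25 to 2 decimal places.

0.25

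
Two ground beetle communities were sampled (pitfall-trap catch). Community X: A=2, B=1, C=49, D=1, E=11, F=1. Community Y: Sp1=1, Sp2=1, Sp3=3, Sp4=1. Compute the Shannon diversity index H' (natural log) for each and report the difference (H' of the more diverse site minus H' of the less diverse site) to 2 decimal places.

Community X: N=65, proportions 0.030769, 0.015385, 0.753846, 0.015385, 0.169231, 0.015385, giving H' = 0.813428 (working shown to 6 dp, full precision carried).
Community Y: N=6, proportions 0.166667, 0.166667, 0.5, 0.166667, giving H' = 1.242453.
Difference = |0.813428 − 1.242453| = 0.429025, i.e. 0.43 to 2 decimal places.

0.43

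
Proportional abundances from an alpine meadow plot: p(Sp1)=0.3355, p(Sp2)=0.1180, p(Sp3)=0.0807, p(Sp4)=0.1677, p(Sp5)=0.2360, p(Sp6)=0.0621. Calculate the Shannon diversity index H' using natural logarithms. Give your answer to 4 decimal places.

Each pᵢ ln pᵢ term (working shown to 6 dp, full precision carried): 0.3355×(-1.092133)=-0.366411, 0.118×(-2.137071)=-0.252174, 0.0807×(-2.517017)=-0.203123, 0.1677×(-1.785579)=-0.299442, 0.236×(-1.443923)=-0.340766, 0.0621×(-2.779009)=-0.172576.
Sum = -1.634492, so H' = 1.6345.

1.6345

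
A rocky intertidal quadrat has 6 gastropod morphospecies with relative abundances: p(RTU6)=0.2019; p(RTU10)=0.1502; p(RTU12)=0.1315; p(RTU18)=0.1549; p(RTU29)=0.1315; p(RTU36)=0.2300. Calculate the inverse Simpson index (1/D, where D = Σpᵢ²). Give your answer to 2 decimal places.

5.72

D = 0.2019² + 0.1502² + 0.1315² + 0.1549² + 0.1315² + 0.23² = 0.040764 + 0.022560 + 0.017292 + 0.023994 + 0.017292 + 0.052900 = 0.174802 (working shown to 6 dp, full precision carried).
So 1/D = 5.7208, i.e. 5.72 to 2 decimal places.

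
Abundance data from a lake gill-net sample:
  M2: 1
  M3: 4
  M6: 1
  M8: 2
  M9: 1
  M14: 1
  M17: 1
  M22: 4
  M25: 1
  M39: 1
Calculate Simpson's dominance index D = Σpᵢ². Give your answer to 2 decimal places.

0.15

Total N = 1+4+1+2+1+1+1+4+1+1 = 17, so the proportions are 0.0588, 0.2353, 0.0588, 0.1176, 0.0588, 0.0588, 0.0588, 0.2353, 0.0588, 0.0588 (working shown to 4 dp, full precision carried).
D = 0.0588² + 0.2353² + 0.0588² + 0.1176² + 0.0588² + 0.0588² + 0.0588² + 0.2353² + 0.0588² + 0.0588² = 0.0035 + 0.0554 + 0.0035 + 0.0138 + 0.0035 + 0.0035 + 0.0035 + 0.0554 + 0.0035 + 0.0035 = 0.1488.
To 2 decimal places, D = 0.15.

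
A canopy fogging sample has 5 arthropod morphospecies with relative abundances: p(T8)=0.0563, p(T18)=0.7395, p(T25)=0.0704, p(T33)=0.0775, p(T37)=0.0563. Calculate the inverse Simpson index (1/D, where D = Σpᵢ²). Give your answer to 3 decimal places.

1.773

D = 0.0563² + 0.7395² + 0.0704² + 0.0775² + 0.0563² = 0.003170 + 0.546860 + 0.004956 + 0.006006 + 0.003170 = 0.564162 (working shown to 6 dp, full precision carried).
So 1/D = 1.77254, i.e. 1.773 to 3 decimal places.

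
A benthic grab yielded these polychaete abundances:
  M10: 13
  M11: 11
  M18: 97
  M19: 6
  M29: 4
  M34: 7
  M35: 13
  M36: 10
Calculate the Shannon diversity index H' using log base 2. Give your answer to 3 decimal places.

Total N = 13+11+97+6+4+7+13+10 = 161, so the proportions are 0.08075, 0.06832, 0.60248, 0.03727, 0.02484, 0.04348, 0.08075, 0.06211 (working shown to 5 dp, full precision carried).
Each pᵢ log₂ pᵢ term: 0.08075×(-3.63048)=-0.29314, 0.06832×(-3.87149)=-0.26451, 0.60248×(-0.73100)=-0.44042, 0.03727×(-4.74595)=-0.17687, 0.02484×(-5.33092)=-0.13245, 0.04348×(-4.52356)=-0.19668, 0.08075×(-3.63048)=-0.29314, 0.06211×(-4.00899)=-0.24901.
Sum = -2.04621, so H' = 2.046.

2.046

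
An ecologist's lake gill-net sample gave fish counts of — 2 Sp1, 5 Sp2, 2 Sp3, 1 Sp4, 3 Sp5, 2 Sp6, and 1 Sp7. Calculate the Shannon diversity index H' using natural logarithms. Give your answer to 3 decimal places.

Total N = 2+5+2+1+3+2+1 = 16, so the proportions are 0.125, 0.3125, 0.125, 0.0625, 0.1875, 0.125, 0.0625 (working shown to 5 dp, full precision carried).
Each pᵢ ln pᵢ term: 0.125×(-2.07944)=-0.25993, 0.3125×(-1.16315)=-0.36348, 0.125×(-2.07944)=-0.25993, 0.0625×(-2.77259)=-0.17329, 0.1875×(-1.67398)=-0.31387, 0.125×(-2.07944)=-0.25993, 0.0625×(-2.77259)=-0.17329.
Sum = -1.80372, so H' = 1.804.

1.804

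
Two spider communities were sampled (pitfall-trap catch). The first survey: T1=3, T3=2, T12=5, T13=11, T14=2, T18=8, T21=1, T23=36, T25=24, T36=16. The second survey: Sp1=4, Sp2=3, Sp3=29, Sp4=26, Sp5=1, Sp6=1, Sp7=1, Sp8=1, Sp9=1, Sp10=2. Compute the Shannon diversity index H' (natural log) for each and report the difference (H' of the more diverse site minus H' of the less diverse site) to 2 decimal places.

The first survey: N=108, proportions 0.0278, 0.0185, 0.0463, 0.1019, 0.0185, 0.0741, 0.0093, 0.3333, 0.2222, 0.1481, giving H' = 1.8417 (working shown to 4 dp, full precision carried).
The second survey: N=69, proportions 0.058, 0.0435, 0.4203, 0.3768, 0.0145, 0.0145, 0.0145, 0.0145, 0.0145, 0.029, giving H' = 1.4430.
Difference = |1.8417 − 1.4430| = 0.3987, i.e. 0.40 to 2 decimal places.

0.40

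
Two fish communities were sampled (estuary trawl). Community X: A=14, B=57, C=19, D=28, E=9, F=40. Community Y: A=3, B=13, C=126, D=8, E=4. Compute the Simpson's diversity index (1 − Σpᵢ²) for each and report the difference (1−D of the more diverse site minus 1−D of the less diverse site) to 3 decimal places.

0.455

Community X: N=167, proportions 0.08383, 0.34132, 0.11377, 0.16766, 0.05389, 0.23952, giving 1−D = 0.77514 (working shown to 5 dp, full precision carried).
Community Y: N=154, proportions 0.01948, 0.08442, 0.81818, 0.05195, 0.02597, giving 1−D = 0.31970.
Difference = |0.77514 − 0.31970| = 0.45544, i.e. 0.455 to 3 decimal places.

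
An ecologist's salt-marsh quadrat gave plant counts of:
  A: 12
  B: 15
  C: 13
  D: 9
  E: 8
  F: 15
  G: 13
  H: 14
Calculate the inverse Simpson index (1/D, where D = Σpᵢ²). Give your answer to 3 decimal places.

Total N = 12+15+13+9+8+15+13+14 = 99, so the proportions are 0.1212121, 0.1515152, 0.1313131, 0.0909091, 0.0808081, 0.1515152, 0.1313131, 0.1414141 (working shown to 7 dp, full precision carried).
D = 0.1212121² + 0.1515152² + 0.1313131² + 0.0909091² + 0.0808081² + 0.1515152² + 0.1313131² + 0.1414141² = 0.0146924 + 0.0229568 + 0.0172431 + 0.0082645 + 0.0065299 + 0.0229568 + 0.0172431 + 0.0199980 = 0.1298847.
So 1/D = 7.69914, i.e. 7.699 to 3 decimal places.

7.699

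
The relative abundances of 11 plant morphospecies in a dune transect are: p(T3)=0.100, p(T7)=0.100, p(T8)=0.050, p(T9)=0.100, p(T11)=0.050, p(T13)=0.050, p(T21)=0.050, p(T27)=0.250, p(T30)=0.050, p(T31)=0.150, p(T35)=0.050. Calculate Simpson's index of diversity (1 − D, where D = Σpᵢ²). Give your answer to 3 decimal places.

D = 0.1² + 0.1² + 0.05² + 0.1² + 0.05² + 0.05² + 0.05² + 0.25² + 0.05² + 0.15² + 0.05² = 0.01000 + 0.01000 + 0.00250 + 0.01000 + 0.00250 + 0.00250 + 0.00250 + 0.06250 + 0.00250 + 0.02250 + 0.00250 = 0.13000 (working shown to 5 dp, full precision carried).
So 1 − D = 0.87000, i.e. 0.870 to 3 decimal places.

0.870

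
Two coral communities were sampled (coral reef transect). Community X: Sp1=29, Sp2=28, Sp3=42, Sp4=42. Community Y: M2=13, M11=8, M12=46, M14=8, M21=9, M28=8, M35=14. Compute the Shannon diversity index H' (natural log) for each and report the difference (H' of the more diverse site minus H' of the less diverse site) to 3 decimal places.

Community X: N=141, proportions 0.205674, 0.198582, 0.297872, 0.297872, giving H' = 1.367784 (working shown to 6 dp, full precision carried).
Community Y: N=106, proportions 0.122642, 0.075472, 0.433962, 0.075472, 0.084906, 0.075472, 0.132075, giving H' = 1.681455.
Difference = |1.367784 − 1.681455| = 0.313671, i.e. 0.314 to 3 decimal places.

0.314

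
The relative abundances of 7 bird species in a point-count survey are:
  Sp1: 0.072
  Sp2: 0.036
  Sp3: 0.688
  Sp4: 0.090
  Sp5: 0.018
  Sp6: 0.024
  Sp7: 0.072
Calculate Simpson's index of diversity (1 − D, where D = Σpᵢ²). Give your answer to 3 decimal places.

D = 0.072² + 0.036² + 0.688² + 0.09² + 0.018² + 0.024² + 0.072² = 0.00518 + 0.00130 + 0.47334 + 0.00810 + 0.00032 + 0.00058 + 0.00518 = 0.49401 (working shown to 5 dp, full precision carried).
So 1 − D = 0.50599, i.e. 0.506 to 3 decimal places.

0.506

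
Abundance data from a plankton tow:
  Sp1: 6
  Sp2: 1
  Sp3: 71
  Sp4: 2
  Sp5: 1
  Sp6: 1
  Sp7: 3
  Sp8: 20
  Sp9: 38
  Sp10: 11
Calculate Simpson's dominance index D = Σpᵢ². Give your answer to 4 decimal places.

Total N = 6+1+71+2+1+1+3+20+38+11 = 154, so the proportions are 0.038961, 0.006494, 0.461039, 0.012987, 0.006494, 0.006494, 0.019481, 0.12987, 0.246753, 0.071429 (working shown to 6 dp, full precision carried).
D = 0.038961² + 0.006494² + 0.461039² + 0.012987² + 0.006494² + 0.006494² + 0.019481² + 0.12987² + 0.246753² + 0.071429² = 0.001518 + 0.000042 + 0.212557 + 0.000169 + 0.000042 + 0.000042 + 0.000379 + 0.016866 + 0.060887 + 0.005102 = 0.297605.
To 4 decimal places, D = 0.2976.

0.2976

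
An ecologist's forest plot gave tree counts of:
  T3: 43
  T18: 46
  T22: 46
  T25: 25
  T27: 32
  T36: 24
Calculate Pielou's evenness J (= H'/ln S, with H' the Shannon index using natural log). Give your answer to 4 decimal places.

0.9804

Total N = 43+46+46+25+32+24 = 216, so the proportions are 0.199074, 0.212963, 0.212963, 0.115741, 0.148148, 0.111111 (working shown to 6 dp, full precision carried).
H' = −Σ pᵢ ln pᵢ = −((-0.321321) + (-0.329376) + (-0.329376) + (-0.249584) + (-0.282895) + (-0.244136)) = 1.756689.
With S = 6 species, ln S = 1.791759, so J = 1.756689/1.791759 = 0.980427, i.e. 0.9804 to 4 decimal places.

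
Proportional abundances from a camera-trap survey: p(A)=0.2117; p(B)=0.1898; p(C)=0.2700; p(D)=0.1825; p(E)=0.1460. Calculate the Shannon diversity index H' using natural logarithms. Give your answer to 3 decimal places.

1.589

Each pᵢ ln pᵢ term (working shown to 5 dp, full precision carried): 0.2117×(-1.55259)=-0.32868, 0.1898×(-1.66178)=-0.31541, 0.27×(-1.30933)=-0.35352, 0.1825×(-1.70101)=-0.31043, 0.146×(-1.92415)=-0.28093.
Sum = -1.58897, so H' = 1.589.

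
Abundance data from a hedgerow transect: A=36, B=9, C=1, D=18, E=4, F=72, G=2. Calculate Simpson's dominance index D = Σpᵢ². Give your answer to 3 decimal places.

Total N = 36+9+1+18+4+72+2 = 142, so the proportions are 0.25352, 0.06338, 0.00704, 0.12676, 0.02817, 0.50704, 0.01408 (working shown to 5 dp, full precision carried).
D = 0.25352² + 0.06338² + 0.00704² + 0.12676² + 0.02817² + 0.50704² + 0.01408² = 0.06427 + 0.00402 + 0.00005 + 0.01607 + 0.00079 + 0.25709 + 0.00020 = 0.34249.
To 3 decimal places, D = 0.342.

0.342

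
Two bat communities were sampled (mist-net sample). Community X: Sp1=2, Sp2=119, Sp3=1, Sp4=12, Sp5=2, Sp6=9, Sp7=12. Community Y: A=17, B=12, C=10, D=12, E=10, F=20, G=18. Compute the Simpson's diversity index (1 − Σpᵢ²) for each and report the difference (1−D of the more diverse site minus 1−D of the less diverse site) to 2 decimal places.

0.44

Community X: N=157, proportions 0.0127, 0.758, 0.0064, 0.0764, 0.0127, 0.0573, 0.0764, giving 1−D = 0.4102 (working shown to 4 dp, full precision carried).
Community Y: N=99, proportions 0.1717, 0.1212, 0.101, 0.1212, 0.101, 0.202, 0.1818, giving 1−D = 0.8469.
Difference = |0.4102 − 0.8469| = 0.4367, i.e. 0.44 to 2 decimal places.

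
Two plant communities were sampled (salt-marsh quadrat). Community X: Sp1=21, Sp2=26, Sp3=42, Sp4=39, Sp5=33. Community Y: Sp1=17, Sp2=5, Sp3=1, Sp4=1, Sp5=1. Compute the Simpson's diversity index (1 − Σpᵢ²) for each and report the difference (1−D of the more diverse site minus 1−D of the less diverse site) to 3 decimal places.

0.295

Community X: N=161, proportions 0.13043, 0.16149, 0.26087, 0.24224, 0.20497, giving 1−D = 0.78816 (working shown to 5 dp, full precision carried).
Community Y: N=25, proportions 0.68, 0.2, 0.04, 0.04, 0.04, giving 1−D = 0.49280.
Difference = |0.78816 − 0.49280| = 0.29536, i.e. 0.295 to 3 decimal places.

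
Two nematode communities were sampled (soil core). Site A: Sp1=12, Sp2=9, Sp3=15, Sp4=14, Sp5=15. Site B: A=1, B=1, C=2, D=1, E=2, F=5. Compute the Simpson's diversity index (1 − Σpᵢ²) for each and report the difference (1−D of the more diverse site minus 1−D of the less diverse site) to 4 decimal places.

0.0438

Site A: N=65, proportions 0.184615, 0.138462, 0.230769, 0.215385, 0.230769, giving 1−D = 0.793846 (working shown to 6 dp, full precision carried).
Site B: N=12, proportions 0.083333, 0.083333, 0.166667, 0.083333, 0.166667, 0.416667, giving 1−D = 0.750000.
Difference = |0.793846 − 0.750000| = 0.043846, i.e. 0.0438 to 4 decimal places.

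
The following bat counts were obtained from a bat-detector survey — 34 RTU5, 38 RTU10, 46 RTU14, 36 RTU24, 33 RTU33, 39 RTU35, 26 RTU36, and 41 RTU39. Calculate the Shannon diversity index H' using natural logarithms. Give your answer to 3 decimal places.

Total N = 34+38+46+36+33+39+26+41 = 293, so the proportions are 0.11604, 0.12969, 0.157, 0.12287, 0.11263, 0.13311, 0.08874, 0.13993 (working shown to 5 dp, full precision carried).
Each pᵢ ln pᵢ term: 0.11604×(-2.15381)=-0.24993, 0.12969×(-2.04259)=-0.26491, 0.157×(-1.85153)=-0.29068, 0.12287×(-2.09665)=-0.25761, 0.11263×(-2.18367)=-0.24594, 0.13311×(-2.01661)=-0.26842, 0.08874×(-2.42208)=-0.21493, 0.13993×(-1.96660)=-0.27519.
Sum = -2.06762, so H' = 2.068.

2.068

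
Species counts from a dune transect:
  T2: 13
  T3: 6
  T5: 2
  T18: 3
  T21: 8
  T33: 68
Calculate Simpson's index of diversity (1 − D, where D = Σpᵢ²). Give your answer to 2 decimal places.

0.51

Total N = 13+6+2+3+8+68 = 100, so the proportions are 0.13, 0.06, 0.02, 0.03, 0.08, 0.68 (working shown to 4 dp, full precision carried).
D = 0.13² + 0.06² + 0.02² + 0.03² + 0.08² + 0.68² = 0.0169 + 0.0036 + 0.0004 + 0.0009 + 0.0064 + 0.4624 = 0.4906.
So 1 − D = 0.5094, i.e. 0.51 to 2 decimal places.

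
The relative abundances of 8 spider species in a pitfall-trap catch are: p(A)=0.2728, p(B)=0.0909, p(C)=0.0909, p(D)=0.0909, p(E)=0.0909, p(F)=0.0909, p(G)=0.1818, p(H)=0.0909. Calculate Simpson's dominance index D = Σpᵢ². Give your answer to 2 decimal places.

0.16

D = 0.2728² + 0.0909² + 0.0909² + 0.0909² + 0.0909² + 0.0909² + 0.1818² + 0.0909² = 0.0744 + 0.0083 + 0.0083 + 0.0083 + 0.0083 + 0.0083 + 0.0331 + 0.0083 = 0.1570 (working shown to 4 dp, full precision carried).
To 2 decimal places, D = 0.16.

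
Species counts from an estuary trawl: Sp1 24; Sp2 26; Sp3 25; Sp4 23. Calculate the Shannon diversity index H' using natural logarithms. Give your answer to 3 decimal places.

1.385

Total N = 24+26+25+23 = 98, so the proportions are 0.2449, 0.26531, 0.2551, 0.23469 (working shown to 5 dp, full precision carried).
Each pᵢ ln pᵢ term: 0.2449×(-1.40691)=-0.34455, 0.26531×(-1.32687)=-0.35203, 0.2551×(-1.36609)=-0.34849, 0.23469×(-1.44947)=-0.34018.
Sum = -1.38525, so H' = 1.385.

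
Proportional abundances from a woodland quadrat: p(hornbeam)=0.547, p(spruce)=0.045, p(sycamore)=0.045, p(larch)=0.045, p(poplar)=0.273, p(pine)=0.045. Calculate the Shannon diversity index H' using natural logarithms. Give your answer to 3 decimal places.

Each pᵢ ln pᵢ term (working shown to 5 dp, full precision carried): 0.547×(-0.60331)=-0.33001, 0.045×(-3.10109)=-0.13955, 0.045×(-3.10109)=-0.13955, 0.045×(-3.10109)=-0.13955, 0.273×(-1.29828)=-0.35443, 0.045×(-3.10109)=-0.13955.
Sum = -1.24264, so H' = 1.243.

1.243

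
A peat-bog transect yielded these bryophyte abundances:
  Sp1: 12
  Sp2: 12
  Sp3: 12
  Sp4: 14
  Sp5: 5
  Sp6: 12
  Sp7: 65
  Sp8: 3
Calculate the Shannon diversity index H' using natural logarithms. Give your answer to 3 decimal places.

Total N = 12+12+12+14+5+12+65+3 = 135, so the proportions are 0.08889, 0.08889, 0.08889, 0.1037, 0.03704, 0.08889, 0.48148, 0.02222 (working shown to 5 dp, full precision carried).
Each pᵢ ln pᵢ term: 0.08889×(-2.42037)=-0.21514, 0.08889×(-2.42037)=-0.21514, 0.08889×(-2.42037)=-0.21514, 0.1037×(-2.26622)=-0.23502, 0.03704×(-3.29584)=-0.12207, 0.08889×(-2.42037)=-0.21514, 0.48148×(-0.73089)=-0.35191, 0.02222×(-3.80666)=-0.08459.
Sum = -1.65416, so H' = 1.654.

1.654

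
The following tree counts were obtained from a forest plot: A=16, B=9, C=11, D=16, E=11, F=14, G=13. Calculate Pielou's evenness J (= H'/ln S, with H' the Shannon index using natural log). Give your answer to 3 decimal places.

0.990

Total N = 16+9+11+16+11+14+13 = 90, so the proportions are 0.17778, 0.1, 0.12222, 0.17778, 0.12222, 0.15556, 0.14444 (working shown to 5 dp, full precision carried).
H' = −Σ pᵢ ln pᵢ = −((-0.30706) + (-0.23026) + (-0.25690) + (-0.30706) + (-0.25690) + (-0.28945) + (-0.27948)) = 1.92711.
With S = 7 species, ln S = 1.94591, so J = 1.92711/1.94591 = 0.99034, i.e. 0.990 to 3 decimal places.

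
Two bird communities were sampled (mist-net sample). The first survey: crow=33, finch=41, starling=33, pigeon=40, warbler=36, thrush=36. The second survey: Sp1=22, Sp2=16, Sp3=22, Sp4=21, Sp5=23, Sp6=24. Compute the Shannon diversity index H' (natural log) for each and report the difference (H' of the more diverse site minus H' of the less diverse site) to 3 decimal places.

The first survey: N=219, proportions 0.15068, 0.18721, 0.15068, 0.18265, 0.16438, 0.16438, giving H' = 1.78818 (working shown to 5 dp, full precision carried).
The second survey: N=128, proportions 0.17188, 0.125, 0.17188, 0.16406, 0.17969, 0.1875, giving H' = 1.78412.
Difference = |1.78818 − 1.78412| = 0.00406, i.e. 0.004 to 3 decimal places.

0.004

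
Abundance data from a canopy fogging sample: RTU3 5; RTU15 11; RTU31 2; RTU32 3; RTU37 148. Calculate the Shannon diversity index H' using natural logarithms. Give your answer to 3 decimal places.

Total N = 5+11+2+3+148 = 169, so the proportions are 0.02959, 0.06509, 0.01183, 0.01775, 0.87574 (working shown to 5 dp, full precision carried).
Each pᵢ ln pᵢ term: 0.02959×(-3.52046)=-0.10416, 0.06509×(-2.73200)=-0.17782, 0.01183×(-4.43675)=-0.05251, 0.01775×(-4.03129)=-0.07156, 0.87574×(-0.13269)=-0.11620.
Sum = -0.52224, so H' = 0.522.

0.522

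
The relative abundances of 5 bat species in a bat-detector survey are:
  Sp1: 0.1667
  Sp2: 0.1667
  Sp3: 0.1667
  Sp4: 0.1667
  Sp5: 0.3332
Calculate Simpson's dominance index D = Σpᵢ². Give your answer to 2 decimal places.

0.22

D = 0.1667² + 0.1667² + 0.1667² + 0.1667² + 0.3332² = 0.0278 + 0.0278 + 0.0278 + 0.0278 + 0.1110 = 0.2222 (working shown to 4 dp, full precision carried).
To 2 decimal places, D = 0.22.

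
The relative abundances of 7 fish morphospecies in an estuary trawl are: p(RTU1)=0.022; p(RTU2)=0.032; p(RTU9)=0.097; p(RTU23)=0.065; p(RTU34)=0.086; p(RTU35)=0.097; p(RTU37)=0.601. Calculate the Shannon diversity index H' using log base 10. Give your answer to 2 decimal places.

0.58

Each pᵢ log₁₀ pᵢ term (working shown to 4 dp, full precision carried): 0.022×(-1.6576)=-0.0365, 0.032×(-1.4949)=-0.0478, 0.097×(-1.0132)=-0.0983, 0.065×(-1.1871)=-0.0772, 0.086×(-1.0655)=-0.0916, 0.097×(-1.0132)=-0.0983, 0.601×(-0.2211)=-0.1329.
Sum = -0.5826, so H' = 0.58.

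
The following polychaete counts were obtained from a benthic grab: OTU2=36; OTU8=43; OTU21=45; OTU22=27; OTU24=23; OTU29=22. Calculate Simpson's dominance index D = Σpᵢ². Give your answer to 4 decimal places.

0.1799

Total N = 36+43+45+27+23+22 = 196, so the proportions are 0.183673, 0.219388, 0.229592, 0.137755, 0.117347, 0.112245 (working shown to 6 dp, full precision carried).
D = 0.183673² + 0.219388² + 0.229592² + 0.137755² + 0.117347² + 0.112245² = 0.033736 + 0.048131 + 0.052712 + 0.018976 + 0.013770 + 0.012599 = 0.179925.
To 4 decimal places, D = 0.1799.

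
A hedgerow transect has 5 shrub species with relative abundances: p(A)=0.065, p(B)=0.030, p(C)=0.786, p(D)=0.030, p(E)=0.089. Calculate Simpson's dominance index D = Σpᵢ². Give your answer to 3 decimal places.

D = 0.065² + 0.03² + 0.786² + 0.03² + 0.089² = 0.00423 + 0.00090 + 0.61780 + 0.00090 + 0.00792 = 0.63174 (working shown to 5 dp, full precision carried).
To 3 decimal places, D = 0.632.

0.632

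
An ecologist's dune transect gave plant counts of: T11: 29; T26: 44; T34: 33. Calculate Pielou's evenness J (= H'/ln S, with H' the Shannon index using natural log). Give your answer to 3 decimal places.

Total N = 29+44+33 = 106, so the proportions are 0.27358, 0.41509, 0.31132 (working shown to 5 dp, full precision carried).
H' = −Σ pᵢ ln pᵢ = −((-0.35461) + (-0.36497) + (-0.36329)) = 1.08287.
With S = 3 species, ln S = 1.09861, so J = 1.08287/1.09861 = 0.98567, i.e. 0.986 to 3 decimal places.

0.986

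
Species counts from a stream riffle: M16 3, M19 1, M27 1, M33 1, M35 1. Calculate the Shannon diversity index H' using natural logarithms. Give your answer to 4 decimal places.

Total N = 3+1+1+1+1 = 7, so the proportions are 0.428571, 0.142857, 0.142857, 0.142857, 0.142857 (working shown to 6 dp, full precision carried).
Each pᵢ ln pᵢ term: 0.428571×(-0.847298)=-0.363128, 0.142857×(-1.945910)=-0.277987, 0.142857×(-1.945910)=-0.277987, 0.142857×(-1.945910)=-0.277987, 0.142857×(-1.945910)=-0.277987.
Sum = -1.475076, so H' = 1.4751.

1.4751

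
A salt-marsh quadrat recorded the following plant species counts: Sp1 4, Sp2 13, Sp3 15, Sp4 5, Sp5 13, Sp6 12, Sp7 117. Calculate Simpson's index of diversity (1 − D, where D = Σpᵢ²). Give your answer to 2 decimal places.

0.55

Total N = 4+13+15+5+13+12+117 = 179, so the proportions are 0.0223, 0.0726, 0.0838, 0.0279, 0.0726, 0.067, 0.6536 (working shown to 4 dp, full precision carried).
D = 0.0223² + 0.0726² + 0.0838² + 0.0279² + 0.0726² + 0.067² + 0.6536² = 0.0005 + 0.0053 + 0.0070 + 0.0008 + 0.0053 + 0.0045 + 0.4272 = 0.4506.
So 1 − D = 0.5494, i.e. 0.55 to 2 decimal places.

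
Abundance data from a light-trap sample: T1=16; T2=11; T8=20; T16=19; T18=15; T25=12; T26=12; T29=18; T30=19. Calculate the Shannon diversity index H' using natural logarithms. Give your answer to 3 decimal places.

2.175

Total N = 16+11+20+19+15+12+12+18+19 = 142, so the proportions are 0.11268, 0.07746, 0.14085, 0.1338, 0.10563, 0.08451, 0.08451, 0.12676, 0.1338 (working shown to 5 dp, full precision carried).
Each pᵢ ln pᵢ term: 0.11268×(-2.18324)=-0.24600, 0.07746×(-2.55793)=-0.19815, 0.14085×(-1.96009)=-0.27607, 0.1338×(-2.01139)=-0.26913, 0.10563×(-2.24778)=-0.23744, 0.08451×(-2.47092)=-0.20881, 0.08451×(-2.47092)=-0.20881, 0.12676×(-2.06546)=-0.26182, 0.1338×(-2.01139)=-0.26913.
Sum = -2.17536, so H' = 2.175.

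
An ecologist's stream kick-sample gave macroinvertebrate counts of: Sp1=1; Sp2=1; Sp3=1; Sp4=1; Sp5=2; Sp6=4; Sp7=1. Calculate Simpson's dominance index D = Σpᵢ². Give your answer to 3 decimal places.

0.207

Total N = 1+1+1+1+2+4+1 = 11, so the proportions are 0.09091, 0.09091, 0.09091, 0.09091, 0.18182, 0.36364, 0.09091 (working shown to 5 dp, full precision carried).
D = 0.09091² + 0.09091² + 0.09091² + 0.09091² + 0.18182² + 0.36364² + 0.09091² = 0.00826 + 0.00826 + 0.00826 + 0.00826 + 0.03306 + 0.13223 + 0.00826 = 0.20661.
To 3 decimal places, D = 0.207.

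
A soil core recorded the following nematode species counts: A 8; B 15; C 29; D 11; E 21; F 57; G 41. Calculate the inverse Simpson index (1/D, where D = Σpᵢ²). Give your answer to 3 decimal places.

Total N = 8+15+29+11+21+57+41 = 182, so the proportions are 0.043956, 0.0824176, 0.1593407, 0.0604396, 0.1153846, 0.3131868, 0.2252747 (working shown to 7 dp, full precision carried).
D = 0.043956² + 0.0824176² + 0.1593407² + 0.0604396² + 0.1153846² + 0.3131868² + 0.2252747² = 0.0019321 + 0.0067927 + 0.0253894 + 0.0036529 + 0.0133136 + 0.0980860 + 0.0507487 = 0.1999155.
So 1/D = 5.00211, i.e. 5.002 to 3 decimal places.

5.002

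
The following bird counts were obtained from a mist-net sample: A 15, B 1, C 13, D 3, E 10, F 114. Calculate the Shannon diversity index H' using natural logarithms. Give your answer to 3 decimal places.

0.946

Total N = 15+1+13+3+10+114 = 156, so the proportions are 0.09615, 0.00641, 0.08333, 0.01923, 0.0641, 0.73077 (working shown to 5 dp, full precision carried).
Each pᵢ ln pᵢ term: 0.09615×(-2.34181)=-0.22517, 0.00641×(-5.04986)=-0.03237, 0.08333×(-2.48491)=-0.20708, 0.01923×(-3.95124)=-0.07599, 0.0641×(-2.74727)=-0.17611, 0.73077×(-0.31366)=-0.22921.
Sum = -0.94592, so H' = 0.946.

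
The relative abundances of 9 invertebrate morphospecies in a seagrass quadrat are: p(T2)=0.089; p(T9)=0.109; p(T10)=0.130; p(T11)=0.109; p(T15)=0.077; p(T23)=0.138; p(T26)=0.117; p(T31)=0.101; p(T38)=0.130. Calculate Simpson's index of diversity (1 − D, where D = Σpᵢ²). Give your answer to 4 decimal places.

0.8857

D = 0.089² + 0.109² + 0.13² + 0.109² + 0.077² + 0.138² + 0.117² + 0.101² + 0.13² = 0.007921 + 0.011881 + 0.016900 + 0.011881 + 0.005929 + 0.019044 + 0.013689 + 0.010201 + 0.016900 = 0.114346 (working shown to 6 dp, full precision carried).
So 1 − D = 0.885654, i.e. 0.8857 to 4 decimal places.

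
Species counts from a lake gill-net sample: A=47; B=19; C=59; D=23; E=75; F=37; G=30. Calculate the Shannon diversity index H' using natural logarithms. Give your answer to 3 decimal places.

1.846

Total N = 47+19+59+23+75+37+30 = 290, so the proportions are 0.16207, 0.06552, 0.20345, 0.07931, 0.25862, 0.12759, 0.10345 (working shown to 5 dp, full precision carried).
Each pᵢ ln pᵢ term: 0.16207×(-1.81973)=-0.29492, 0.06552×(-2.72544)=-0.17856, 0.20345×(-1.59234)=-0.32396, 0.07931×(-2.53439)=-0.20100, 0.25862×(-1.35239)=-0.34976, 0.12759×(-2.05896)=-0.26270, 0.10345×(-2.26868)=-0.23469.
Sum = -1.84559, so H' = 1.846.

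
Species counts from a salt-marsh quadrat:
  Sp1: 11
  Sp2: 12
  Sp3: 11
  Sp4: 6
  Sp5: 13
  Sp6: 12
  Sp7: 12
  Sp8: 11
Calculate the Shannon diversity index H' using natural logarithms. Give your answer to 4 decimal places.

Total N = 11+12+11+6+13+12+12+11 = 88, so the proportions are 0.125, 0.136364, 0.125, 0.068182, 0.147727, 0.136364, 0.136364, 0.125 (working shown to 6 dp, full precision carried).
Each pᵢ ln pᵢ term: 0.125×(-2.079442)=-0.259930, 0.136364×(-1.992430)=-0.271695, 0.125×(-2.079442)=-0.259930, 0.068182×(-2.685577)=-0.183108, 0.147727×(-1.912387)=-0.282512, 0.136364×(-1.992430)=-0.271695, 0.136364×(-1.992430)=-0.271695, 0.125×(-2.079442)=-0.259930.
Sum = -2.060495, so H' = 2.0605.

2.0605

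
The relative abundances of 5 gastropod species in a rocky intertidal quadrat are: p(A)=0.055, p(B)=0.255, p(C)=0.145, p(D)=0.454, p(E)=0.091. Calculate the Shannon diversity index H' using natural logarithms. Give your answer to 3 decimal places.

1.365

Each pᵢ ln pᵢ term (working shown to 5 dp, full precision carried): 0.055×(-2.90042)=-0.15952, 0.255×(-1.36649)=-0.34846, 0.145×(-1.93102)=-0.28000, 0.454×(-0.78966)=-0.35850, 0.091×(-2.39690)=-0.21812.
Sum = -1.36460, so H' = 1.365.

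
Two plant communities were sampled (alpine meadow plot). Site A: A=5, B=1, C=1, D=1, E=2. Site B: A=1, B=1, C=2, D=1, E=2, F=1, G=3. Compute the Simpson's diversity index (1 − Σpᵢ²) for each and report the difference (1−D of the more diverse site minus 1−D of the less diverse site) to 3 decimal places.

Site A: N=10, proportions 0.5, 0.1, 0.1, 0.1, 0.2, giving 1−D = 0.68000 (working shown to 5 dp, full precision carried).
Site B: N=11, proportions 0.09091, 0.09091, 0.18182, 0.09091, 0.18182, 0.09091, 0.27273, giving 1−D = 0.82645.
Difference = |0.68000 − 0.82645| = 0.14645, i.e. 0.146 to 3 decimal places.

0.146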